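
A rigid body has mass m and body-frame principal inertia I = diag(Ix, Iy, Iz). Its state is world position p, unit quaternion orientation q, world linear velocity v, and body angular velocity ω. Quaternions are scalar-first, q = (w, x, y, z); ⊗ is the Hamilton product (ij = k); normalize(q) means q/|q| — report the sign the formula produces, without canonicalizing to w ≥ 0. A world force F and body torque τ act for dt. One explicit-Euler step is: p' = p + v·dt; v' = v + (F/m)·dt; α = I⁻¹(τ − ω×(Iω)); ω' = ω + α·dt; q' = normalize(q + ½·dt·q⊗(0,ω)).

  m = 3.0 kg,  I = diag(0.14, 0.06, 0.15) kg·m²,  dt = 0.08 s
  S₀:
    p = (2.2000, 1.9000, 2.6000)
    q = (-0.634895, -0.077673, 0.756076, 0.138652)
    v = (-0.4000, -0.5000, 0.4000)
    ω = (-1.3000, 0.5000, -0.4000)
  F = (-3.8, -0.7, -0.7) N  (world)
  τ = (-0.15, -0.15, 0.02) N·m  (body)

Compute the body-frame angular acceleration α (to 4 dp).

α = (-0.9429, -2.4133, -0.2133)

precession coupling ω×(Iω) = (-0.0180, -0.0052, 0.0520)
α = I⁻¹(τ − ω×Iω) = (-0.9429, -2.4133, -0.2133)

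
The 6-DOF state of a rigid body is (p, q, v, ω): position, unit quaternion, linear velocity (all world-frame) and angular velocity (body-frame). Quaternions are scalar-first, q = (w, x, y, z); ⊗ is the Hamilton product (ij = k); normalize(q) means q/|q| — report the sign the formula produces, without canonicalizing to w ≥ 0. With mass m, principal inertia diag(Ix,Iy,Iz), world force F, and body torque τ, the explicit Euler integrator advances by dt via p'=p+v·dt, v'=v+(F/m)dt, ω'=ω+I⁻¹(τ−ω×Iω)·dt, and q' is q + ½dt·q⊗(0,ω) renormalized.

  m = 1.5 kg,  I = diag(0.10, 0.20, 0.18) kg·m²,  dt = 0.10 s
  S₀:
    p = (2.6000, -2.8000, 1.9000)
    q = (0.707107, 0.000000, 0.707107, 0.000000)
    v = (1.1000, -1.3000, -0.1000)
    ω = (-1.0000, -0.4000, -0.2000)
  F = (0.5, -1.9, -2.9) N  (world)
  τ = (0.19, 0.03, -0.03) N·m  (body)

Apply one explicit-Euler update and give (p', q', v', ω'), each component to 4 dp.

p' = (2.7100, -2.9300, 1.8900)
q' = (0.7202, -0.0424, 0.6919, 0.0282)
v' = (1.1333, -1.4267, -0.2933)
ω' = (-0.8084, -0.3770, -0.2389)

a = F/m = (0.3333, -1.2667, -1.9333)
new position p' = (2.7100, -2.9300, 1.8900)
v' = v + a·dt = (1.1333, -1.4267, -0.2933)
gyro term ω×Iω = (-0.0016, -0.0160, 0.0400)
angular accel α = (1.9160, 0.2300, -0.3889)
ω' = ω + α·dt = (-0.8084, -0.3770, -0.2389)
2q̇ = q⊗(0,ω) = (0.2828428, -0.8485284, -0.2828428, 0.5656856)
q' = normalize(q + ½dt·q⊗(0,ω)) = (0.7202, -0.0424, 0.6919, 0.0282)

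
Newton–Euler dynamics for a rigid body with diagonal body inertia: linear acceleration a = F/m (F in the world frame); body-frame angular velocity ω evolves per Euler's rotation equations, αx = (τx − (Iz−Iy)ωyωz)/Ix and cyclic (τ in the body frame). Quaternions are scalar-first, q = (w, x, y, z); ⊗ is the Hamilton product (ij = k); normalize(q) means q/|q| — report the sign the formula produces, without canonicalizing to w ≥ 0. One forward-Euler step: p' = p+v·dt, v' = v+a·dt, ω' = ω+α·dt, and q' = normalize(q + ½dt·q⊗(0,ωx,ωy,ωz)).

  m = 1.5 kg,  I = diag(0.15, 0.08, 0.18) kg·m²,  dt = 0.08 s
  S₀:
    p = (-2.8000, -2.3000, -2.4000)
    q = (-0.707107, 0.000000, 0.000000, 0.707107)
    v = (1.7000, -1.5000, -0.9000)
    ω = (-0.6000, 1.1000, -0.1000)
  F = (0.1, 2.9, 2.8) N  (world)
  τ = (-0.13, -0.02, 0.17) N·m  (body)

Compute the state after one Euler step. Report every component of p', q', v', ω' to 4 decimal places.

a = (0.0667, 1.9333, 1.8667)
p' = p + v·dt = (-2.6640, -2.4200, -2.4720)
v + (F/m)dt = (1.7053, -1.3453, -0.7507)
angular accel α = (-0.7933, -0.2275, 0.6878)
ω' = ω + α·dt = (-0.6635, 1.0818, -0.0450)
2q̇ = q⊗(0,ω) = (0.0707107, -0.3535535, -1.2020819, 0.0707107)
q + ½dt·q⊗(0,ω), renormalized = (-0.7034, -0.0141, -0.0480, 0.7090)

p' = (-2.6640, -2.4200, -2.4720)
q' = (-0.7034, -0.0141, -0.0480, 0.7090)
v' = (1.7053, -1.3453, -0.7507)
ω' = (-0.6635, 1.0818, -0.0450)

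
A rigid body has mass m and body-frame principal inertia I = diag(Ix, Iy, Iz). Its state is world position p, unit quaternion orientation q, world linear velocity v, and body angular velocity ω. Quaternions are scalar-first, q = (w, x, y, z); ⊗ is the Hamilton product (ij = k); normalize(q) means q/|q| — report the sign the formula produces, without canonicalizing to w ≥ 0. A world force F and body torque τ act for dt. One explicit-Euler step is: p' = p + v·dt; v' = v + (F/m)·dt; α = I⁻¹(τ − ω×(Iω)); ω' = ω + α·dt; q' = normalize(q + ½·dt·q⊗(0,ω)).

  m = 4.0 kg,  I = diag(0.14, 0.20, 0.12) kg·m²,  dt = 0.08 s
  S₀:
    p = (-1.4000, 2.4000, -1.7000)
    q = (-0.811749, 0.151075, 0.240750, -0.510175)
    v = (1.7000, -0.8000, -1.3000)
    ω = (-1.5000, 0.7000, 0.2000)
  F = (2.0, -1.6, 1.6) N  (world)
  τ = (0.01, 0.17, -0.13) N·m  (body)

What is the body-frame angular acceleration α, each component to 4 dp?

α = (0.1514, 0.8800, -0.5583)

gyro term ω×Iω = (-0.0112, -0.0060, -0.0630)
α = I⁻¹(τ − ω×Iω) = (0.1514, 0.8800, -0.5583)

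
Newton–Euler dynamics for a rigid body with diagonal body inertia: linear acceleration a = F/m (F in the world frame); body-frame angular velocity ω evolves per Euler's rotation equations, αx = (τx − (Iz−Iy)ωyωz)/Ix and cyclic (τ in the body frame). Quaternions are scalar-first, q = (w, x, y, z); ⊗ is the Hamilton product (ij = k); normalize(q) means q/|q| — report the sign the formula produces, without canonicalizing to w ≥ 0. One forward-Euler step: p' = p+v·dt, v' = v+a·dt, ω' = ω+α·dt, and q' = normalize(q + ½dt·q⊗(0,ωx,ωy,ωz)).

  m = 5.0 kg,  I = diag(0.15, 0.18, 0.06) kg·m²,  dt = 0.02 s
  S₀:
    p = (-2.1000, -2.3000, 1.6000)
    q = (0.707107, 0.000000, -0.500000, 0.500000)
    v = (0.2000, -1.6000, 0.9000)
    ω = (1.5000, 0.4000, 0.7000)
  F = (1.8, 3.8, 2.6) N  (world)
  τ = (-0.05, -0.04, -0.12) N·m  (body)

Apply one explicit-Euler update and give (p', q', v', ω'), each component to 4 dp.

ω×(Iω) gyroscopic = (-0.0336, 0.0945, 0.0180)
(τ − ω×Iω)/I = (-0.1093, -0.7472, -2.3000)
ω + α·dt = (1.4978, 0.3851, 0.6540)
q⊗(0,ω) = (-0.1500000, 0.5106605, 1.0328428, 1.2449749)
q + ½dt·q⊗(0,ω), renormalized = (0.7055, 0.0051, -0.4896, 0.5124)
a = (0.3600, 0.7600, 0.5200)
new position p' = (-2.0960, -2.3320, 1.6180)
v' = v + a·dt = (0.2072, -1.5848, 0.9104)

p' = (-2.0960, -2.3320, 1.6180)
q' = (0.7055, 0.0051, -0.4896, 0.5124)
v' = (0.2072, -1.5848, 0.9104)
ω' = (1.4978, 0.3851, 0.6540)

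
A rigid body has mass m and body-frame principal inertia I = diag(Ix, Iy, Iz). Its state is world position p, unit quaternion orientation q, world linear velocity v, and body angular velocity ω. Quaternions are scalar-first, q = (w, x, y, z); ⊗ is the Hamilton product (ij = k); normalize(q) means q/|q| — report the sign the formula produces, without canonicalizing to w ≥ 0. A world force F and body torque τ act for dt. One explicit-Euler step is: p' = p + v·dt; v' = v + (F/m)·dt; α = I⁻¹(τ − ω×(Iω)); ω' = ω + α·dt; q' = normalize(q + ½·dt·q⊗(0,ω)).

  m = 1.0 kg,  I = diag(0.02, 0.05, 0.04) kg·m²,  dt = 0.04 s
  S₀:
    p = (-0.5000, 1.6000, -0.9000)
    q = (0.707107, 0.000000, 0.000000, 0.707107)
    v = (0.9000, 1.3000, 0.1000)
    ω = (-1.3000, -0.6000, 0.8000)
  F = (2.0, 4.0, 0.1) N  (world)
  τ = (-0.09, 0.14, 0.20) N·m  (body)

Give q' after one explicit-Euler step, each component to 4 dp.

Hamilton product q⊗(0,ω) = (-0.5656856, -0.4949749, -1.3435033, 0.5656856)
q + ½dt·q⊗(0,ω), renormalized = (0.6954, -0.0099, -0.0269, 0.7180)

q' = (0.6954, -0.0099, -0.0269, 0.7180)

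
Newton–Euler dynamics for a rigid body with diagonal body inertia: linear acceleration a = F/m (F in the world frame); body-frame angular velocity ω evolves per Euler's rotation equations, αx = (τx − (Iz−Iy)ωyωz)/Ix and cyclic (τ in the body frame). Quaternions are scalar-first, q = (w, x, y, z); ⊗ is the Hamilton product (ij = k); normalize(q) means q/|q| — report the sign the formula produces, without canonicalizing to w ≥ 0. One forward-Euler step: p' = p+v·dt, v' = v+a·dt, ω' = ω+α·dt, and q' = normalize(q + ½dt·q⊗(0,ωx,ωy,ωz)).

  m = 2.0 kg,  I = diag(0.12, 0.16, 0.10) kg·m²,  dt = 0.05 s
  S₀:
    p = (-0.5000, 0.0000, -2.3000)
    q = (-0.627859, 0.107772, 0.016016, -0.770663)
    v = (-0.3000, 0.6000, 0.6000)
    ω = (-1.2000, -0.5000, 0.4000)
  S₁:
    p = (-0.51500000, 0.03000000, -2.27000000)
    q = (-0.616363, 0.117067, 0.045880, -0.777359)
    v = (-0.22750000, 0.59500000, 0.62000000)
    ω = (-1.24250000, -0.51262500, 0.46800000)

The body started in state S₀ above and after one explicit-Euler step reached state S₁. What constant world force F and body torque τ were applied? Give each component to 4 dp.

F = (2.9000, -0.2000, 0.8000)
τ = (-0.0900, -0.0500, 0.1600)

rate change Δω = (-0.04250000, -0.01262500, 0.06800000)
ω₀×(Iω₀) = (0.0120, -0.0096, 0.0240)
applied torque τ = (-0.0900, -0.0500, 0.1600)
velocity change Δv = (0.07250000, -0.00500000, 0.02000000)
m·(v₁−v₀)/dt = (2.9000, -0.2000, 0.8000)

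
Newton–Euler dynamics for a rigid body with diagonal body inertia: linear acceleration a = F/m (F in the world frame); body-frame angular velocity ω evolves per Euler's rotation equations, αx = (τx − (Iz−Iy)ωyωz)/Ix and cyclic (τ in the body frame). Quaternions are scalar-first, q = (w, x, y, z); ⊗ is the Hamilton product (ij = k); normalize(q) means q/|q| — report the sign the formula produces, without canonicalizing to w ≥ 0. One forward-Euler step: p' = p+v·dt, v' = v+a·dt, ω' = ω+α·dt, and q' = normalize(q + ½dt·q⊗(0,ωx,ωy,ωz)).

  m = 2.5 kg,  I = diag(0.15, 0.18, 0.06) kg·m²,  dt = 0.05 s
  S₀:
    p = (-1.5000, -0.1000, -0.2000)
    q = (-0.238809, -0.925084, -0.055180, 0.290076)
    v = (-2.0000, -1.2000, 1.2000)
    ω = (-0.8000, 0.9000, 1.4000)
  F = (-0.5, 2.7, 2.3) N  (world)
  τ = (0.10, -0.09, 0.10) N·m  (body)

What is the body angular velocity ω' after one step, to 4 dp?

ω' = (-0.7163, 0.9030, 1.5013)

ω×(Iω) gyroscopic = (-0.1512, -0.1008, -0.0216)
α = I⁻¹(τ − ω×Iω) = (1.6747, 0.0600, 2.0267)
ω' = ω + α·dt = (-0.7163, 0.9030, 1.5013)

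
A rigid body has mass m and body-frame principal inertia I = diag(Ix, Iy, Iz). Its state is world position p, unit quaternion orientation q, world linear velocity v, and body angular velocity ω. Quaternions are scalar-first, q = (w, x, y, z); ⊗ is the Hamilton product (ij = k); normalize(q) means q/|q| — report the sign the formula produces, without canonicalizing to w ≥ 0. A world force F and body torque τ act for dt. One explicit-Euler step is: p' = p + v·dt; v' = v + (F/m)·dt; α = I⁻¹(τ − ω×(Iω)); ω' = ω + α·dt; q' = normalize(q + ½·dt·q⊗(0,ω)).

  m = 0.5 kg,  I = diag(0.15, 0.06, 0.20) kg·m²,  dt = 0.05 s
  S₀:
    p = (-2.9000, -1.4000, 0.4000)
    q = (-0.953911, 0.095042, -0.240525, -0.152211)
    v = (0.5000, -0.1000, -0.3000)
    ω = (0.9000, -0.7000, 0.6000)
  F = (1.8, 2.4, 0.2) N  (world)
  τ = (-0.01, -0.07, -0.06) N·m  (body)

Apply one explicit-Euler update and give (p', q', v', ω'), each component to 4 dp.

p' = (-2.8750, -1.4050, 0.3850)
q' = (-0.9575, 0.0673, -0.2286, -0.1627)
v' = (0.6800, 0.1400, -0.2800)
ω' = (0.9163, -0.7358, 0.5708)

angular accel α = (0.3253, -0.7167, -0.5835)
ω' = ω + α·dt = (0.9163, -0.7358, 0.5708)
Hamilton product q⊗(0,ω) = (-0.1625787, -1.1093826, 0.4737226, -0.4224035)
q' = normalize(q + ½dt·q⊗(0,ω)) = (-0.9575, 0.0673, -0.2286, -0.1627)
a = (3.6000, 4.8000, 0.4000)
p + v·dt = (-2.8750, -1.4050, 0.3850)
v + (F/m)dt = (0.6800, 0.1400, -0.2800)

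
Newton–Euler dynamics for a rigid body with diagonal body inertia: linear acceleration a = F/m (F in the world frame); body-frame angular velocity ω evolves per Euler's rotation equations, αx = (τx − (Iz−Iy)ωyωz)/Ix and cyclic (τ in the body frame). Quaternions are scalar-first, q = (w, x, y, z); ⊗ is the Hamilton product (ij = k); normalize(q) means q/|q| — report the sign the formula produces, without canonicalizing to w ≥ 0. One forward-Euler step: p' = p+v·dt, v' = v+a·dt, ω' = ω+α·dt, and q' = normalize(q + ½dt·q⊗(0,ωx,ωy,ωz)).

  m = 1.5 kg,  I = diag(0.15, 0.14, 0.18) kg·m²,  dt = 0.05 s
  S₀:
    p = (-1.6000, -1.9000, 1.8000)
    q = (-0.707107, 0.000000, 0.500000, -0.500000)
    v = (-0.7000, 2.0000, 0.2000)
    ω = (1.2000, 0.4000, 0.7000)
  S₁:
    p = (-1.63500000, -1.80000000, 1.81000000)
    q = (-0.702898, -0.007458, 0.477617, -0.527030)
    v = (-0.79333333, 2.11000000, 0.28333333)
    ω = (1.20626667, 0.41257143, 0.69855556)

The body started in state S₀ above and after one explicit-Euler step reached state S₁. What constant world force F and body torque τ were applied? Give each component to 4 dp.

F = (-2.8000, 3.3000, 2.5000)
τ = (0.0300, 0.0100, -0.0100)

ω₁ − ω₀ = (0.00626667, 0.01257143, -0.00144444)
I·α + gyro = (0.0300, 0.0100, -0.0100)
v₁ − v₀ = (-0.09333333, 0.11000000, 0.08333333)
applied force F = (-2.8000, 3.3000, 2.5000)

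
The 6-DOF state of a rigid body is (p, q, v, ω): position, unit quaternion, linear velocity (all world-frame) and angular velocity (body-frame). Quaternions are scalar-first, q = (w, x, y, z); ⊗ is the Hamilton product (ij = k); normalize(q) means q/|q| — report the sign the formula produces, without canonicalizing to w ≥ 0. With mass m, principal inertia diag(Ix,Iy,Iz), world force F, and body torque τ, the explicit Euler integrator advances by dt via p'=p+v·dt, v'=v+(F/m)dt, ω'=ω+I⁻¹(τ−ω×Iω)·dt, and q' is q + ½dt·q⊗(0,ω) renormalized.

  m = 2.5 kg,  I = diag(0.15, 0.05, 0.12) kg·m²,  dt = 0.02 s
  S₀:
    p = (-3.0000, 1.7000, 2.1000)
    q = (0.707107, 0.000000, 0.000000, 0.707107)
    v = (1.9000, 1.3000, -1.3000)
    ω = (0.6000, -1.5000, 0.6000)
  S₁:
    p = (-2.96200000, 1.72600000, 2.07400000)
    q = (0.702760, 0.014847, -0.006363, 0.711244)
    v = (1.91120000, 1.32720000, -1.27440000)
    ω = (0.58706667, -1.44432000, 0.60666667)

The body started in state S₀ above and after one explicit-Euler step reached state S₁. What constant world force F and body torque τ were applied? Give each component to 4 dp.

Δω = ω₁−ω₀ = (-0.01293333, 0.05568000, 0.00666667)
τ = I·(Δω/dt) + ω₀×(Iω₀) = (-0.1600, 0.1500, 0.1300)
v₁ − v₀ = (0.01120000, 0.02720000, 0.02560000)
F = m·Δv/dt = (1.4000, 3.4000, 3.2000)

F = (1.4000, 3.4000, 3.2000)
τ = (-0.1600, 0.1500, 0.1300)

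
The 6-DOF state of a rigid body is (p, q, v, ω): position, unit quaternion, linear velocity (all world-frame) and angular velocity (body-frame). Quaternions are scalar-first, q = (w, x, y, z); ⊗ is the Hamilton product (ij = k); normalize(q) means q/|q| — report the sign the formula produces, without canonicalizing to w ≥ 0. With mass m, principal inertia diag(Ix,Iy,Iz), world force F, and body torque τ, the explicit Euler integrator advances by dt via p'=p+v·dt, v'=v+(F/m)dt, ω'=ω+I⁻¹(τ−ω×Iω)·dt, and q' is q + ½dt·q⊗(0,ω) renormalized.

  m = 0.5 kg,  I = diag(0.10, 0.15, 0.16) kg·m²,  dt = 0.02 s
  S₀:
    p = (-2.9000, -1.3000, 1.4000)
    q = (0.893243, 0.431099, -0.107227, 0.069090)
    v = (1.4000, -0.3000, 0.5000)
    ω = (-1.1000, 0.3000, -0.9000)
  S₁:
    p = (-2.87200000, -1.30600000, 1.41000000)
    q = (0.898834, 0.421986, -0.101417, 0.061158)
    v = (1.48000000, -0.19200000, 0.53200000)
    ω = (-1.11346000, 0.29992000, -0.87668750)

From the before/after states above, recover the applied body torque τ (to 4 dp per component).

rate change Δω = (-0.01346000, -0.00008000, 0.02331250)
applied torque τ = (-0.0700, -0.0600, 0.1700)

τ = (-0.0700, -0.0600, 0.1700)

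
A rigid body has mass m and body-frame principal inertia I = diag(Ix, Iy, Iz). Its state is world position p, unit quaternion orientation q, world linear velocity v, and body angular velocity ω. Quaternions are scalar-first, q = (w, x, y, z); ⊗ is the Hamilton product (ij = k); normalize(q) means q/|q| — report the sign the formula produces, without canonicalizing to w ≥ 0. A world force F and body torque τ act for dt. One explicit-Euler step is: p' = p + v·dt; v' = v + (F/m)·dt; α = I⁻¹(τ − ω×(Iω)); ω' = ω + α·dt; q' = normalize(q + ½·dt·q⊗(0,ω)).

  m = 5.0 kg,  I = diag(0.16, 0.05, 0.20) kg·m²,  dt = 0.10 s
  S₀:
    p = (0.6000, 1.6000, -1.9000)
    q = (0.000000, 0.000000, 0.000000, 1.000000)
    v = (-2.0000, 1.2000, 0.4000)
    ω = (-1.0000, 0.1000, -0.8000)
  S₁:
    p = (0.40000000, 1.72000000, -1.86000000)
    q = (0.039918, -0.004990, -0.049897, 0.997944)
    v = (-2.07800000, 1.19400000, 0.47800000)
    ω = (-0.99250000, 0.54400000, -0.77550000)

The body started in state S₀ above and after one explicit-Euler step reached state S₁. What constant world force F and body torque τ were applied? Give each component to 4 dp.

F = (-3.9000, -0.3000, 3.9000)
τ = (0.0000, 0.1900, 0.0600)

Δω = ω₁−ω₀ = (0.00750000, 0.44400000, 0.02450000)
precession coupling = (-0.0120, -0.0320, 0.0110)
τ = I·(Δω/dt) + ω₀×(Iω₀) = (0.0000, 0.1900, 0.0600)
Δv = v₁−v₀ = (-0.07800000, -0.00600000, 0.07800000)
applied force F = (-3.9000, -0.3000, 3.9000)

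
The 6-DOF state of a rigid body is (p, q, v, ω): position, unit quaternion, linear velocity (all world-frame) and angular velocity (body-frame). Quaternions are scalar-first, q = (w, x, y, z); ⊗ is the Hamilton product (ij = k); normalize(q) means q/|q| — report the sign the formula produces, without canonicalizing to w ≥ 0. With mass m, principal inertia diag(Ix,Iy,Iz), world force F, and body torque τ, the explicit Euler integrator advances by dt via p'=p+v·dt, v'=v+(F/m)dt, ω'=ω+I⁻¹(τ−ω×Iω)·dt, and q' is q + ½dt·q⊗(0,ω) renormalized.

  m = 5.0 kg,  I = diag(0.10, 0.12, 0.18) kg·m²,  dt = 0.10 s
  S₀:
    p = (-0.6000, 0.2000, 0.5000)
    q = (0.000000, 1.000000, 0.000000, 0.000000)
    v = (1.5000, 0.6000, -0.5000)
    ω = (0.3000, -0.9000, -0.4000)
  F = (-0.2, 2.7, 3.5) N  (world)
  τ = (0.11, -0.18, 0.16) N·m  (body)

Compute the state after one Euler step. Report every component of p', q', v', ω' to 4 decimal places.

p' = (-0.4500, 0.2600, 0.4500)
q' = (-0.0150, 0.9987, 0.0200, -0.0449)
v' = (1.4960, 0.6540, -0.4300)
ω' = (0.3884, -1.0580, -0.3081)

(τ − ω×Iω)/I = (0.8840, -1.5800, 0.9189)
ω + α·dt = (0.3884, -1.0580, -0.3081)
Hamilton product q⊗(0,ω) = (-0.3000000, 0.0000000, 0.4000000, -0.9000000)
q + ½dt·q⊗(0,ω), renormalized = (-0.0150, 0.9987, 0.0200, -0.0449)
p' = p + v·dt = (-0.4500, 0.2600, 0.4500)
v + (F/m)dt = (1.4960, 0.6540, -0.4300)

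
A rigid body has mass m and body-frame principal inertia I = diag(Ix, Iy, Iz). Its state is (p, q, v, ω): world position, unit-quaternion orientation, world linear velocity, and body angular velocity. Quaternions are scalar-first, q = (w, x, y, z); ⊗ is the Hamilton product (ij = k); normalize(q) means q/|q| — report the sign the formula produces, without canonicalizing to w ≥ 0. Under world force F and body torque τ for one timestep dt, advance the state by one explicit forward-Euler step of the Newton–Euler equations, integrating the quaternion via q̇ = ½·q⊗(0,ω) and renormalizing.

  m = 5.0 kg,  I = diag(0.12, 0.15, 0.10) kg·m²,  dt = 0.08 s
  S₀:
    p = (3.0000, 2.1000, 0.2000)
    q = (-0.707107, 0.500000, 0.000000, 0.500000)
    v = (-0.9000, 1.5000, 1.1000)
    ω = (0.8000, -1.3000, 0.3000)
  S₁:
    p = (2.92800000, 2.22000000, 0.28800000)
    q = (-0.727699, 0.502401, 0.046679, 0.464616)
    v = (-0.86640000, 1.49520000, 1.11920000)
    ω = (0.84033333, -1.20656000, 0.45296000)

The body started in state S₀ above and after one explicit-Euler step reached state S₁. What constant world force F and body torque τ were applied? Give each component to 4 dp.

F = (2.1000, -0.3000, 1.2000)
τ = (0.0800, 0.1800, 0.1600)

v₁ − v₀ = (0.03360000, -0.00480000, 0.01920000)
m·(v₁−v₀)/dt = (2.1000, -0.3000, 1.2000)
rate change Δω = (0.04033333, 0.09344000, 0.15296000)
applied torque τ = (0.0800, 0.1800, 0.1600)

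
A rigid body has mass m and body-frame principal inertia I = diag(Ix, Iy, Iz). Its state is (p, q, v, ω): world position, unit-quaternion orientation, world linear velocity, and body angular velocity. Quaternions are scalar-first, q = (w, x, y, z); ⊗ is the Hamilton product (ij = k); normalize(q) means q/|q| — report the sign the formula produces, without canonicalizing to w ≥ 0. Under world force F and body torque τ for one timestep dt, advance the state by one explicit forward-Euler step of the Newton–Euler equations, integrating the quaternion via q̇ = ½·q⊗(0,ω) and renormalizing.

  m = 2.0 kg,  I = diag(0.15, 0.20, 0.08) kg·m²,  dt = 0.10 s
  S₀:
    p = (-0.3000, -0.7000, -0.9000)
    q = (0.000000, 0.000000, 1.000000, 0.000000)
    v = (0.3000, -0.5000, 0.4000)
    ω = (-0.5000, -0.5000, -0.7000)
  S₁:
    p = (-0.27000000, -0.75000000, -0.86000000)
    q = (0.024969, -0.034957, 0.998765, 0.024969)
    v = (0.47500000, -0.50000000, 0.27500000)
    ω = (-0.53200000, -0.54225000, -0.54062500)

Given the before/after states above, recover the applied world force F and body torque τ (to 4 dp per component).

ω₁ − ω₀ = (-0.03200000, -0.04225000, 0.15937500)
τ = I·(Δω/dt) + ω₀×(Iω₀) = (-0.0900, -0.0600, 0.1400)
velocity change Δv = (0.17500000, 0.00000000, -0.12500000)
m·(v₁−v₀)/dt = (3.5000, 0.0000, -2.5000)

F = (3.5000, 0.0000, -2.5000)
τ = (-0.0900, -0.0600, 0.1400)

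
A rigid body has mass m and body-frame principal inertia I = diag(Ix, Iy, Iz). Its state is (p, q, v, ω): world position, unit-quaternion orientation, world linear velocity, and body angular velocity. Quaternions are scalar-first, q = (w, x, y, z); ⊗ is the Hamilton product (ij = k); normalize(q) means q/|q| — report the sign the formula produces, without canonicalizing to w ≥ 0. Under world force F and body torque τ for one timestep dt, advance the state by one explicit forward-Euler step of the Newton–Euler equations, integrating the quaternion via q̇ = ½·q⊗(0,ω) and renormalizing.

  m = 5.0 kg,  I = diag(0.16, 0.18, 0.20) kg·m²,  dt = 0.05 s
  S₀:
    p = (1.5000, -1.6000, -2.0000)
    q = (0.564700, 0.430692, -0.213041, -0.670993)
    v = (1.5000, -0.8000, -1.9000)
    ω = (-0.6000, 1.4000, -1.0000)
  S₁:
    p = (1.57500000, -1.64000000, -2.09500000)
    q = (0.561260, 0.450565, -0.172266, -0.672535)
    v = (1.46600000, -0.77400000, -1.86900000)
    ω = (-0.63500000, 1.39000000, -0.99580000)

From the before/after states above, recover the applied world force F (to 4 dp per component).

F = (-3.4000, 2.6000, 3.1000)

Δv = v₁−v₀ = (-0.03400000, 0.02600000, 0.03100000)
m·(v₁−v₀)/dt = (-3.4000, 2.6000, 3.1000)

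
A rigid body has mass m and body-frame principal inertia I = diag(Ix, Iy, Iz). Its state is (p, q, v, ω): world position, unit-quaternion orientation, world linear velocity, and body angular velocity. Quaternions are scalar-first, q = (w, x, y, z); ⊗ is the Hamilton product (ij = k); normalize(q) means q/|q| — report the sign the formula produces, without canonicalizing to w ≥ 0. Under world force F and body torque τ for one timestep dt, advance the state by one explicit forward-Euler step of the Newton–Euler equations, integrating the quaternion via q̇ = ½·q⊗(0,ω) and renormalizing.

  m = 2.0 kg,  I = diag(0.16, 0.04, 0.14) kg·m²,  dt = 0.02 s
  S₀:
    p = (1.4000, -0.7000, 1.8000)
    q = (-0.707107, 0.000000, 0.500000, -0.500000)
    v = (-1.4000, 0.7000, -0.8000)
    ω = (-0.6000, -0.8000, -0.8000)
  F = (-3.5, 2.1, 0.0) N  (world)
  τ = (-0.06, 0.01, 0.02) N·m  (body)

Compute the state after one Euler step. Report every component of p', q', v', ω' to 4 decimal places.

p' = (1.3720, -0.6860, 1.7840)
q' = (-0.7070, -0.0038, 0.5086, -0.4913)
v' = (-1.4350, 0.7210, -0.8000)
ω' = (-0.6155, -0.7998, -0.7889)

p + v·dt = (1.3720, -0.6860, 1.7840)
new velocity v' = (-1.4350, 0.7210, -0.8000)
angular accel α = (-0.7750, 0.0100, 0.5543)
ω' = ω + α·dt = (-0.6155, -0.7998, -0.7889)
q⊗(0,ω) = (0.0000000, -0.3757358, 0.8656856, 0.8656856)
q' = normalize(q + ½dt·q⊗(0,ω)) = (-0.7070, -0.0038, 0.5086, -0.4913)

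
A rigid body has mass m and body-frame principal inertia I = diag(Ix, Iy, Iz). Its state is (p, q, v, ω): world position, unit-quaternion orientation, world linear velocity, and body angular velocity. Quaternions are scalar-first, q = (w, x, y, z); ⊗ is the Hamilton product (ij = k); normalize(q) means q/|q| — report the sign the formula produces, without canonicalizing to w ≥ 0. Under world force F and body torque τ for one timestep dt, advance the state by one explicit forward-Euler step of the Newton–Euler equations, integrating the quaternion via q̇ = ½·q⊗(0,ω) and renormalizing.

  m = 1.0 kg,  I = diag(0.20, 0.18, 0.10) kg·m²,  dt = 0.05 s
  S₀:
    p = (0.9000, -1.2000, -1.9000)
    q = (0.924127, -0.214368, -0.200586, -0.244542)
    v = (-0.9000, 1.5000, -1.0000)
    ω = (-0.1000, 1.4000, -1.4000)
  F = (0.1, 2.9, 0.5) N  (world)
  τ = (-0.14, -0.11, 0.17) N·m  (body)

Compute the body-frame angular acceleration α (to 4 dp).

ω×(Iω) gyroscopic = (0.1568, 0.0140, 0.0028)
α = I⁻¹(τ − ω×Iω) = (-1.4840, -0.6889, 1.6720)

α = (-1.4840, -0.6889, 1.6720)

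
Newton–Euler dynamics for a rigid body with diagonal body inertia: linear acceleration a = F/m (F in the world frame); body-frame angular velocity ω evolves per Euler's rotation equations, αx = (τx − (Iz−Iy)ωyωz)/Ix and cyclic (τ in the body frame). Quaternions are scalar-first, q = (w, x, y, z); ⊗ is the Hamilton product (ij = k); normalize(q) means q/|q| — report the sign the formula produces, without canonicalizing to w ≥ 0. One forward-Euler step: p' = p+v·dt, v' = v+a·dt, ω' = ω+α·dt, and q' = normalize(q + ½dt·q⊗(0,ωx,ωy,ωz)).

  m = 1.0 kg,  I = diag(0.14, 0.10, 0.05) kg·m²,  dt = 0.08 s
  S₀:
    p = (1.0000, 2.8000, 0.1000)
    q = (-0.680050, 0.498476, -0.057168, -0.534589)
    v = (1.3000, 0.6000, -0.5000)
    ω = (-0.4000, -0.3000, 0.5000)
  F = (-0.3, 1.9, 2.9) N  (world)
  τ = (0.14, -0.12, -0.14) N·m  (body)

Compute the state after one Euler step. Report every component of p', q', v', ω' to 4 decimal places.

p' = (1.1040, 2.8480, 0.0600)
q' = (-0.6618, 0.5016, -0.0504, -0.5549)
v' = (1.2760, 0.7520, -0.2680)
ω' = (-0.3243, -0.3816, 0.2837)

a = F/m = (-0.3000, 1.9000, 2.9000)
p + v·dt = (1.1040, 2.8480, 0.0600)
v + (F/m)dt = (1.2760, 0.7520, -0.2680)
(τ − ω×Iω)/I = (0.9464, -1.0200, -2.7040)
ω + α·dt = (-0.3243, -0.3816, 0.2837)
2q̇ = q⊗(0,ω) = (0.4495345, 0.0830593, 0.1686126, -0.5124350)
updated quaternion q' = (-0.6618, 0.5016, -0.0504, -0.5549)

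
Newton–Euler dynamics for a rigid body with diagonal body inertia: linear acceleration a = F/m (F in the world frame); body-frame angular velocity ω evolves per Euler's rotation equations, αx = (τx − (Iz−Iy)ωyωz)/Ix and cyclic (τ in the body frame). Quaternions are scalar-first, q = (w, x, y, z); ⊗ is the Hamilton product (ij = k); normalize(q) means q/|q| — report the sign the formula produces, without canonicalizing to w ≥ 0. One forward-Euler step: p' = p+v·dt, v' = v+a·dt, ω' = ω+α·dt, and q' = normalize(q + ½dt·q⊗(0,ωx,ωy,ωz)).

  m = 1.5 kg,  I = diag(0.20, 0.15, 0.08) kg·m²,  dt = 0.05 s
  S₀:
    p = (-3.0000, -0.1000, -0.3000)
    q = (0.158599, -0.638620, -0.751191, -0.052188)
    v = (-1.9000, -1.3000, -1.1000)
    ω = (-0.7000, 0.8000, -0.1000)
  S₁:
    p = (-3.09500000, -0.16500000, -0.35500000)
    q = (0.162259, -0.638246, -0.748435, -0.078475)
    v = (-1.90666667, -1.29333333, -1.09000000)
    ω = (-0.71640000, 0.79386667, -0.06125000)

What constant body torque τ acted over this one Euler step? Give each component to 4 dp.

τ = (-0.0600, -0.0100, 0.0900)

rate change Δω = (-0.01640000, -0.00613333, 0.03875000)
gyro term ω₀×Iω₀ = (0.0056, 0.0084, 0.0280)
applied torque τ = (-0.0600, -0.0100, 0.0900)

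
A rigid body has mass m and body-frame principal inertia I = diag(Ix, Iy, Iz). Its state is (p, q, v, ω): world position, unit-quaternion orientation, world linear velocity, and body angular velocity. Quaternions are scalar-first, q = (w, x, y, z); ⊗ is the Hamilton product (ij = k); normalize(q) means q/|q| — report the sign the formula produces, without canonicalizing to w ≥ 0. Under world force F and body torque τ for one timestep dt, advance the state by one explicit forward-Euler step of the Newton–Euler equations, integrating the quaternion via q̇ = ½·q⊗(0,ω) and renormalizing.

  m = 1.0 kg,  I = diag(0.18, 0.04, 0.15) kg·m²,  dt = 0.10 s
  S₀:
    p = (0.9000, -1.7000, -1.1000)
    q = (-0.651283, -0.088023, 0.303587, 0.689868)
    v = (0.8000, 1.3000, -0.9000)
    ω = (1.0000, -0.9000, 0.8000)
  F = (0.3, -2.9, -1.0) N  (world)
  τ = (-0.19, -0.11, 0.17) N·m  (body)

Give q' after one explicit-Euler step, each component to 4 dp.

q' = (-0.6588, -0.0772, 0.3698, 0.6506)

q⊗(0,ω) = (-0.1906431, 0.2124678, 1.3464411, -0.7453927)
q + ½dt·q⊗(0,ω), renormalized = (-0.6588, -0.0772, 0.3698, 0.6506)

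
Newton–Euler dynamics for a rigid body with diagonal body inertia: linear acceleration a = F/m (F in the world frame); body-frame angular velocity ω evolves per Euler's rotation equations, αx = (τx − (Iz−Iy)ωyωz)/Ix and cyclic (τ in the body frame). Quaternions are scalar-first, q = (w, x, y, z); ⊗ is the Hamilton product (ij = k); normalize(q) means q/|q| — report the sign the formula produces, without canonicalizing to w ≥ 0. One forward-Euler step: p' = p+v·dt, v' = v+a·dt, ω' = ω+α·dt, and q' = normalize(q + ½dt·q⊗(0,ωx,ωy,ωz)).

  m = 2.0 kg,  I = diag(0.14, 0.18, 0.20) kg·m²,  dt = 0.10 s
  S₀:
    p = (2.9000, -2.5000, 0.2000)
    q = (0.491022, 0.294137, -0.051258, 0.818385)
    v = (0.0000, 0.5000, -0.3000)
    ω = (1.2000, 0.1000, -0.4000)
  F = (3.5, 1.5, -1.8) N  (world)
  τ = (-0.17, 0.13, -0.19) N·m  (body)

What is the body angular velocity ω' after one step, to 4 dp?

ω×(Iω) gyroscopic = (-0.0008, 0.0288, 0.0048)
(τ − ω×Iω)/I = (-1.2086, 0.5622, -0.9740)
ω + α·dt = (1.0791, 0.1562, -0.4974)

ω' = (1.0791, 0.1562, -0.4974)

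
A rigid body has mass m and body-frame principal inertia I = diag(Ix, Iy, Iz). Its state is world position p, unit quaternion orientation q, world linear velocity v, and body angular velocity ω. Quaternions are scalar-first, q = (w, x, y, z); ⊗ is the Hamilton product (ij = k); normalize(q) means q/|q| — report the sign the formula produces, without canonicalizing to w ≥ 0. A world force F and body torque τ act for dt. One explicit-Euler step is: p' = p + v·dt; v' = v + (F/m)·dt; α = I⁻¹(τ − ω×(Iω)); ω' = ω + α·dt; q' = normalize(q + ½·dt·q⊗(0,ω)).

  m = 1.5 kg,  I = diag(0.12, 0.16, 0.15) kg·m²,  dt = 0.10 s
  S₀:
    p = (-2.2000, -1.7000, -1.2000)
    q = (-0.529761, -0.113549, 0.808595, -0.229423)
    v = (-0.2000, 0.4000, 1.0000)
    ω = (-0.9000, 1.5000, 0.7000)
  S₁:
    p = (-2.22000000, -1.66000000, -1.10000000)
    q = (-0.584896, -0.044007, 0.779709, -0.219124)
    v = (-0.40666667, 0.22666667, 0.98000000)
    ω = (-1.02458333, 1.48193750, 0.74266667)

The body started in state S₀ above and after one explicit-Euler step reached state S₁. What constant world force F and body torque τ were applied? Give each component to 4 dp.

Δv = v₁−v₀ = (-0.20666667, -0.17333333, -0.02000000)
F = m·Δv/dt = (-3.1000, -2.6000, -0.3000)
rate change Δω = (-0.12458333, -0.01806250, 0.04266667)
ω₀×(Iω₀) = (-0.0105, 0.0189, -0.0540)
τ = I·(Δω/dt) + ω₀×(Iω₀) = (-0.1600, -0.0100, 0.0100)

F = (-3.1000, -2.6000, -0.3000)
τ = (-0.1600, -0.0100, 0.0100)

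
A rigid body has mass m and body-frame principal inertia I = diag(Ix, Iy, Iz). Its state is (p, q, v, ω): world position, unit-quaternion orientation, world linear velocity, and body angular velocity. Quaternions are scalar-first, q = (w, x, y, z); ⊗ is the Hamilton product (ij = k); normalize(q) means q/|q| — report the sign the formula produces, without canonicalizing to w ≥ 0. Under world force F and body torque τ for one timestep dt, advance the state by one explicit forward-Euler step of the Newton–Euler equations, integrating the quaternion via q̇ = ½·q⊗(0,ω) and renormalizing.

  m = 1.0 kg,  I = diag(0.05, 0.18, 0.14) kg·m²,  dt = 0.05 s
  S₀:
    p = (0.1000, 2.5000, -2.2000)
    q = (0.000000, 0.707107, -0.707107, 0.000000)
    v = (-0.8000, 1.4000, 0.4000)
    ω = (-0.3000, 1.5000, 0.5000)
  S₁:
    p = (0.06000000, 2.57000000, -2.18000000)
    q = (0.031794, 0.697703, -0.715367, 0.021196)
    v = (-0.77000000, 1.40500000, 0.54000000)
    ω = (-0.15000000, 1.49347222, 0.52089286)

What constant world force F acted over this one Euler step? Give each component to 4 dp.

F = (0.6000, 0.1000, 2.8000)

Δv = v₁−v₀ = (0.03000000, 0.00500000, 0.14000000)
m·(v₁−v₀)/dt = (0.6000, 0.1000, 2.8000)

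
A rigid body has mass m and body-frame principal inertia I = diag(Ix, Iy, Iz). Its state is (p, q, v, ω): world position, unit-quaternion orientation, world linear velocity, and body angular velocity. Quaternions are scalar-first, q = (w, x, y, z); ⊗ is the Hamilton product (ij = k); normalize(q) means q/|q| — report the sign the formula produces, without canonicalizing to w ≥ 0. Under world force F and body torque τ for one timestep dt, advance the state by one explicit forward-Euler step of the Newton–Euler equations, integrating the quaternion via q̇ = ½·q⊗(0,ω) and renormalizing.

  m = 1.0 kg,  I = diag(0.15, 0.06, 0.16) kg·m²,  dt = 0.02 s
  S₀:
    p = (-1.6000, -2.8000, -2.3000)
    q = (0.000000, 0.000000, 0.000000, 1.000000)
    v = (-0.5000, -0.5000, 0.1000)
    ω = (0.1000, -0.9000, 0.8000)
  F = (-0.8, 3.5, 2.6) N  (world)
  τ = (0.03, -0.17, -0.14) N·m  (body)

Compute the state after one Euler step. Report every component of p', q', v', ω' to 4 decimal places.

p' = (-1.6100, -2.8100, -2.2980)
q' = (-0.0080, 0.0090, 0.0010, 0.9999)
v' = (-0.5160, -0.4300, 0.1520)
ω' = (0.1136, -0.9564, 0.7815)

ω×(Iω) gyroscopic = (-0.0720, -0.0008, 0.0081)
α = I⁻¹(τ − ω×Iω) = (0.6800, -2.8200, -0.9256)
ω' = ω + α·dt = (0.1136, -0.9564, 0.7815)
q⊗(0,ω) = (-0.8000000, 0.9000000, 0.1000000, 0.0000000)
q + ½dt·q⊗(0,ω), renormalized = (-0.0080, 0.0090, 0.0010, 0.9999)
a = F/m = (-0.8000, 3.5000, 2.6000)
p + v·dt = (-1.6100, -2.8100, -2.2980)
v + (F/m)dt = (-0.5160, -0.4300, 0.1520)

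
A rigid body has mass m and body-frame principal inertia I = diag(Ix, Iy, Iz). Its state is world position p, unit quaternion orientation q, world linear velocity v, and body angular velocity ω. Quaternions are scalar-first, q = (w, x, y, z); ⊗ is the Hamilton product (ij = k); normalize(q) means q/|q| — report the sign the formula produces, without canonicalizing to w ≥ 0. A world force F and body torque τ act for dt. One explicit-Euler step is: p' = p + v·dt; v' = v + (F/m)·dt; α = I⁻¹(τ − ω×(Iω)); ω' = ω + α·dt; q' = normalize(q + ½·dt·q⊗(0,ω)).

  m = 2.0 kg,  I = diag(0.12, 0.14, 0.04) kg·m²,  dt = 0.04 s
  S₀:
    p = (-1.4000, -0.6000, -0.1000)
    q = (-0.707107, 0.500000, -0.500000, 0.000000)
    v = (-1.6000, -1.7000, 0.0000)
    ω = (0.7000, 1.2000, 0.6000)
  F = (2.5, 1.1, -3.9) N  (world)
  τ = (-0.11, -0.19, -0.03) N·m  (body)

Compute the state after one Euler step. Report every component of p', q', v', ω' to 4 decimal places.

p' = (-1.4640, -0.6680, -0.1000)
q' = (-0.7018, 0.4839, -0.5227, 0.0105)
v' = (-1.5500, -1.6780, -0.0780)
ω' = (0.6873, 1.1361, 0.5532)

a = F/m = (1.2500, 0.5500, -1.9500)
new position p' = (-1.4640, -0.6680, -0.1000)
v + (F/m)dt = (-1.5500, -1.6780, -0.0780)
precession coupling ω×(Iω) = (-0.0720, 0.0336, 0.0168)
α = I⁻¹(τ − ω×Iω) = (-0.3167, -1.5971, -1.1700)
new body rate ω' = (0.6873, 1.1361, 0.5532)
q⊗(0,ω) = (0.2500000, -0.7949749, -1.1485284, 0.5257358)
updated quaternion q' = (-0.7018, 0.4839, -0.5227, 0.0105)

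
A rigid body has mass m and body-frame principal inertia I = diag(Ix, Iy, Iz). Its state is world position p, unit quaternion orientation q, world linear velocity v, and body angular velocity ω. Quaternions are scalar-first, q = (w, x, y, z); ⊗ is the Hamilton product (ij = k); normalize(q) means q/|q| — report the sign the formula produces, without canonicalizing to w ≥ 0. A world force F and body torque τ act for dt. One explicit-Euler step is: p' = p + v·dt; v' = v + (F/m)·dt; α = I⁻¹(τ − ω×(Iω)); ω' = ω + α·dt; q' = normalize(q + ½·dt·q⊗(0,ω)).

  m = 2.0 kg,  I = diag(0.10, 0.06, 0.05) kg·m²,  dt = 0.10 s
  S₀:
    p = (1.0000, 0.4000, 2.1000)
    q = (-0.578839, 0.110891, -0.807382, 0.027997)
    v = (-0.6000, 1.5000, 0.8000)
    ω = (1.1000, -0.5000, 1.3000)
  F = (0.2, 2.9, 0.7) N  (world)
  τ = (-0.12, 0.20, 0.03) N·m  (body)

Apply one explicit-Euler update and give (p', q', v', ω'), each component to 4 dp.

p' = (0.9400, 0.5500, 2.1800)
q' = (-0.6046, 0.0272, -0.7955, 0.0319)
v' = (-0.5900, 1.6450, 0.8350)
ω' = (0.9735, -0.2858, 1.3160)

a = F/m = (0.1000, 1.4500, 0.3500)
p' = p + v·dt = (0.9400, 0.5500, 2.1800)
v + (F/m)dt = (-0.5900, 1.6450, 0.8350)
gyro term ω×Iω = (0.0065, 0.0715, 0.0220)
(τ − ω×Iω)/I = (-1.2650, 2.1417, 0.1600)
new body rate ω' = (0.9735, -0.2858, 1.3160)
Hamilton product q⊗(0,ω) = (-0.5620672, -1.6723210, 0.1760579, 0.0801840)
updated quaternion q' = (-0.6046, 0.0272, -0.7955, 0.0319)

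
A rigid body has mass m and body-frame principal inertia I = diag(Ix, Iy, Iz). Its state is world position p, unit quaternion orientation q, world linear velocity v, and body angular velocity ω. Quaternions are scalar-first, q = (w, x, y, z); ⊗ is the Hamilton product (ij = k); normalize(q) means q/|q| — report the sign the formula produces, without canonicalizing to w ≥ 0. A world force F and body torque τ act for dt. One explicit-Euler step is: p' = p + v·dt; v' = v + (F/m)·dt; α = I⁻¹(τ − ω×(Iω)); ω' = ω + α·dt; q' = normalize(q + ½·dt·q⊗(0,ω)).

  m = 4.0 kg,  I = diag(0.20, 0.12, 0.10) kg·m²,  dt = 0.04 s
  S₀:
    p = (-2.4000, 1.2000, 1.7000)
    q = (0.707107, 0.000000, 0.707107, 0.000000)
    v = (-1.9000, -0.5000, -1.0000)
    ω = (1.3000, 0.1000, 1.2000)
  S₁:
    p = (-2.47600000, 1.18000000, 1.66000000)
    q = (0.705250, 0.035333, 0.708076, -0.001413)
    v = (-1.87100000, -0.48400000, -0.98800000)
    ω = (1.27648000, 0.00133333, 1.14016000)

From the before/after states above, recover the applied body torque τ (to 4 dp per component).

τ = (-0.1200, -0.1400, -0.1600)

rate change Δω = (-0.02352000, -0.09866667, -0.05984000)
gyro term ω₀×Iω₀ = (-0.0024, 0.1560, -0.0104)
applied torque τ = (-0.1200, -0.1400, -0.1600)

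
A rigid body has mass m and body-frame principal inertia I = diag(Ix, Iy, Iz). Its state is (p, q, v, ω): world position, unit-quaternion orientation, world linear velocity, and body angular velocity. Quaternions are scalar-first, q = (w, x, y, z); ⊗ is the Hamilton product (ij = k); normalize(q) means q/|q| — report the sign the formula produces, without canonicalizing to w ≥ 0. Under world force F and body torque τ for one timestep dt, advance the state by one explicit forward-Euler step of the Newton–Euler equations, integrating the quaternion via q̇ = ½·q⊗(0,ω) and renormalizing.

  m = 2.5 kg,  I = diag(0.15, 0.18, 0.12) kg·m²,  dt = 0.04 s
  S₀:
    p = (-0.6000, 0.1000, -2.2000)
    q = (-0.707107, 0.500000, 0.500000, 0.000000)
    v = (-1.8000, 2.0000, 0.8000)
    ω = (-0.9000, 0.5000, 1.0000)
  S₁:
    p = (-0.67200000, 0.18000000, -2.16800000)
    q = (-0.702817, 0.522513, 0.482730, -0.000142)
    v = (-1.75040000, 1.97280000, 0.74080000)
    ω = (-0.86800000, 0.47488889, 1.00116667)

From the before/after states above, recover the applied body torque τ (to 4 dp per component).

rate change Δω = (0.03200000, -0.02511111, 0.00116667)
I·α + gyro = (0.0900, -0.1400, -0.0100)

τ = (0.0900, -0.1400, -0.0100)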